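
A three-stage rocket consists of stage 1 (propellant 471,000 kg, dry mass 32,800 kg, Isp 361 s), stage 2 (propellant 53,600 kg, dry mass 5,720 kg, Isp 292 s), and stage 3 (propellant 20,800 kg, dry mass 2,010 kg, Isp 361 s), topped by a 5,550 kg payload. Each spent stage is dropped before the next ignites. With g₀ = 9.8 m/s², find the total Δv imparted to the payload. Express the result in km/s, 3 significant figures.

Ignition mass of stage 1 = 471,000+32,800 + 53,600+5,720 + 20,800+2,010 + 5,550 = 591,480 kg.
Stage 1: m₀ = 591,480 kg, m_f = 591,480 − 471,000 = 120,480 kg; Δv = 361×9.8×ln(4.909) = 3537.8×1.5911 ≈ 5629 m/s.
Stage 2: m₀ = 87,680 kg, m_f = 87,680 − 53,600 = 34,080 kg; Δv = 292×9.8×ln(2.573) = 2861.6×0.9450 ≈ 2704 m/s.
Stage 3: m₀ = 28,360 kg, m_f = 28,360 − 20,800 = 7,560 kg; Δv = 361×9.8×ln(3.751) = 3537.8×1.3221 ≈ 4677 m/s.
Total Δv = 5629 + 2704 + 4677 = 13010 m/s.

Δv ≈ 13.0 km/s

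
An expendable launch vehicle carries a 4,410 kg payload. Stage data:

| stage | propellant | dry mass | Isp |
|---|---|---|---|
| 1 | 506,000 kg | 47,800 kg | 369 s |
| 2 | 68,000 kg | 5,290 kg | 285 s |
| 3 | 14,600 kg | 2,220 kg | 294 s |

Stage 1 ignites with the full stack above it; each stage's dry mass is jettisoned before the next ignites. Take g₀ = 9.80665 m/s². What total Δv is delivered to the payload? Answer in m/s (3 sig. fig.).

Ignition mass of stage 1 = 506,000+47,800 + 68,000+5,290 + 14,600+2,220 + 4,410 = 648,320 kg.
Stage 1: m₀ = 648,320 kg, m_f = 648,320 − 506,000 = 142,320 kg; Δv = 369×9.80665×ln(4.555) = 3618.7×1.5163 ≈ 5487 m/s.
Stage 2: m₀ = 94,520 kg, m_f = 94,520 − 68,000 = 26,520 kg; Δv = 285×9.80665×ln(3.564) = 2794.9×1.2709 ≈ 3552 m/s.
Stage 3: m₀ = 21,230 kg, m_f = 21,230 − 14,600 = 6,630 kg; Δv = 294×9.80665×ln(3.202) = 2883.2×1.1638 ≈ 3355 m/s.
Total Δv = 5487 + 3552 + 3355 = 12394 m/s.

Δv ≈ 12400 m/s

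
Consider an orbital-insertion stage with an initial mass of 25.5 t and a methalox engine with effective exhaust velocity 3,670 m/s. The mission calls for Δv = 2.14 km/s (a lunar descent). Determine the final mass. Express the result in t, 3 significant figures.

By the Tsiolkovsky rocket equation, m₀/m_f = exp(Δv / v_e) = exp(2140 / 3670.0) = exp(0.5831) = 1.7916.
m_f = m₀ / 1.7916 = 25.5 / 1.7916 = 14.2331 t.

final mass ≈ 14.2 t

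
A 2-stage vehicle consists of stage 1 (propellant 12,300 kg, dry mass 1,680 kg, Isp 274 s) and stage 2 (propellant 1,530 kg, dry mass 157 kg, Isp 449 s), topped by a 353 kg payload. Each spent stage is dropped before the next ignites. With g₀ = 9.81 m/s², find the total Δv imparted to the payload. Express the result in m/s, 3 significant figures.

Ignition mass of stage 1 = 12,300+1,680 + 1,530+157 + 353 = 16,020 kg.
Stage 1: m₀ = 16,020 kg, m_f = 16,020 − 12,300 = 3,720 kg; Δv = 274×9.81×ln(4.306) = 2687.9×1.4601 ≈ 3925 m/s.
Stage 2: m₀ = 2,040 kg, m_f = 2,040 − 1,530 = 510 kg; Δv = 449×9.81×ln(4) = 4404.7×1.3863 ≈ 6106 m/s.
Total Δv = 3925 + 6106 = 10031 m/s.

Δv ≈ 10000 m/s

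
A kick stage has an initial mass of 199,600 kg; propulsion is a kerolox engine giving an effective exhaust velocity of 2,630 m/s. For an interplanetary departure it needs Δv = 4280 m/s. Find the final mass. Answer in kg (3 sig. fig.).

final mass ≈ 39200 kg

Rocket equation: m₀/m_f = exp(Δv / v_e) = exp(4280 / 2630.0) = exp(1.6274) = 5.0905.
m_f = m₀ / 5.0905 = 199,600 / 5.0905 = 39,210.3 kg.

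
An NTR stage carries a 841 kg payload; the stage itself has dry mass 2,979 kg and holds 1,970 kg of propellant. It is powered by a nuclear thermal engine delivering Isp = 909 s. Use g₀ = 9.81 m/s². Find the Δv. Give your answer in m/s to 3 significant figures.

v_e = Isp · g₀ = 909 × 9.81 = 8917.3 m/s.
m₀ = payload + dry + propellant = 841 + 2,979 + 1,970 = 5,790 kg.
m_f = payload + dry = 841 + 2,979 = 3,820 kg.
Using Δv = v_e ln(m₀/m_f): Δv = v_e · ln(m₀/m_f) = 8917.3 × ln(1.516) = 8917.3 × 0.4159 ≈ 3708.5 m/s.

Δv ≈ 3710 m/s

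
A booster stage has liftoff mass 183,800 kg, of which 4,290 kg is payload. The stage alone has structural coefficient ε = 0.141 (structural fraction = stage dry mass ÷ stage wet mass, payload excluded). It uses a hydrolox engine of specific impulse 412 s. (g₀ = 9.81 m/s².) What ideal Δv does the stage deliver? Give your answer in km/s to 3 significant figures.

Stage wet mass = m₀ − payload = 183,800 − 4,290 = 179,510 kg.
Stage dry mass = ε × stage wet mass = 0.141 × 179,510 = 25,310.9 kg.
Burnout mass m_f = stage dry + payload = 25,310.9 + 4,290 = 29,600.9 kg.
v_e = Isp · g₀ = 412 × 9.81 = 4041.7 m/s.
Δv = v_e · ln(183,800/29,600.9) = 4041.7 × ln(6.209) = 4041.7 × 1.8260 ≈ 7380 m/s.

Δv ≈ 7.38 km/s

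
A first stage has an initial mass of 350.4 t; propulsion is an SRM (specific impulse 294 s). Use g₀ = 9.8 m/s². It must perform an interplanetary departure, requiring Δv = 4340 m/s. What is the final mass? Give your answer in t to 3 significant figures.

v_e = Isp · g₀ = 294 × 9.8 = 2881.2 m/s.
Rocket equation: m₀/m_f = exp(Δv / v_e) = exp(4340 / 2881.2) = exp(1.5063) = 4.5101.
m_f = m₀ / 4.5101 = 350.4 / 4.5101 = 77.6923 t.

final mass ≈ 77.7 t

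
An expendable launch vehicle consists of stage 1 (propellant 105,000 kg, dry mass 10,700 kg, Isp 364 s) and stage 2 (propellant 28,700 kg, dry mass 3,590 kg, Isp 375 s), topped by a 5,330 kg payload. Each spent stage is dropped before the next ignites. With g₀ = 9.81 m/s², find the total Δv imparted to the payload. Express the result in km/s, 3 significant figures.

Ignition mass of stage 1 = 105,000+10,700 + 28,700+3,590 + 5,330 = 153,320 kg.
Stage 1: m₀ = 153,320 kg, m_f = 153,320 − 105,000 = 48,320 kg; Δv = 364×9.81×ln(3.173) = 3570.8×1.1547 ≈ 4123 m/s.
Stage 2: m₀ = 37,620 kg, m_f = 37,620 − 28,700 = 8,920 kg; Δv = 375×9.81×ln(4.217) = 3678.8×1.4392 ≈ 5295 m/s.
Total Δv = 4123 + 5295 = 9418 m/s.

Δv ≈ 9.42 km/s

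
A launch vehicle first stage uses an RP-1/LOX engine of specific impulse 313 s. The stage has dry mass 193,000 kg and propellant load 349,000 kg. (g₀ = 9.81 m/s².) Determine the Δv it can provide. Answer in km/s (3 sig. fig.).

Δv ≈ 3.17 km/s

v_e = Isp · g₀ = 313 × 9.81 = 3070.5 m/s.
m₀ = m_dry + m_prop = 193,000 + 349,000 = 542,000 kg.
Rocket equation: Δv = v_e · ln(m₀/m_f) = 3070.5 × ln(2.808) = 3070.5 × 1.0326 ≈ 3170.6 m/s.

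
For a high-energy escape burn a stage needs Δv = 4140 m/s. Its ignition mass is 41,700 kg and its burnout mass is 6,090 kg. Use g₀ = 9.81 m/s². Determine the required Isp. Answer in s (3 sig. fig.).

Isp ≈ 219 s

ln(m₀/m_f) = ln(41700/6090) = ln(6.847) = 1.9239.
v_e = Δv / ln(m₀/m_f) = 4140 / 1.9239 = 2151.9 m/s.
Isp = v_e / g₀ = 2151.9 / 9.81 = 219.4 s.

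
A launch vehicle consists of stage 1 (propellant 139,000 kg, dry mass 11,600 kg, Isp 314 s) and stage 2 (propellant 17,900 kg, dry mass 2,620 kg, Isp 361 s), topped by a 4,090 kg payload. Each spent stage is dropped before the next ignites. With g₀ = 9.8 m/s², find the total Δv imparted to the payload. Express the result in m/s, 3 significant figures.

Δv ≈ 9450 m/s

Ignition mass of stage 1 = 139,000+11,600 + 17,900+2,620 + 4,090 = 175,210 kg.
Stage 1: m₀ = 175,210 kg, m_f = 175,210 − 139,000 = 36,210 kg; Δv = 314×9.8×ln(4.839) = 3077.2×1.5766 ≈ 4852 m/s.
Stage 2: m₀ = 24,610 kg, m_f = 24,610 − 17,900 = 6,710 kg; Δv = 361×9.8×ln(3.668) = 3537.8×1.2996 ≈ 4598 m/s.
Total Δv = 4852 + 4598 = 9450 m/s.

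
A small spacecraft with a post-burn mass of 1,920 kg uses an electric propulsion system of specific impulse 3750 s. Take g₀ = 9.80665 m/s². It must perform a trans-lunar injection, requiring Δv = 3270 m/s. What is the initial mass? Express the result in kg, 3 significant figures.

initial mass ≈ 2100 kg

v_e = Isp · g₀ = 3750 × 9.80665 = 36774.9 m/s.
Using Δv = v_e ln(m₀/m_f): m₀/m_f = exp(Δv / v_e) = exp(3270 / 36774.9) = exp(0.0889) = 1.0930.
m₀ = m_f × 1.0930 = 1,920 × 1.0930 = 2,098.56 kg.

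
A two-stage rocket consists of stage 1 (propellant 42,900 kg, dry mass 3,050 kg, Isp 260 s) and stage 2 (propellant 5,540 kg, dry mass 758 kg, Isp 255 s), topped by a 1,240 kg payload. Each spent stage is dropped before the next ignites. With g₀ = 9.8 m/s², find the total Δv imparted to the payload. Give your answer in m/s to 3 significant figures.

Δv ≈ 7450 m/s

Ignition mass of stage 1 = 42,900+3,050 + 5,540+758 + 1,240 = 53,488 kg.
Stage 1: m₀ = 53,488 kg, m_f = 53,488 − 42,900 = 10,588 kg; Δv = 260×9.8×ln(5.052) = 2548.0×1.6197 ≈ 4127 m/s.
Stage 2: m₀ = 7,538 kg, m_f = 7,538 − 5,540 = 1,998 kg; Δv = 255×9.8×ln(3.773) = 2499.0×1.3278 ≈ 3318 m/s.
Total Δv = 4127 + 3318 = 7445 m/s.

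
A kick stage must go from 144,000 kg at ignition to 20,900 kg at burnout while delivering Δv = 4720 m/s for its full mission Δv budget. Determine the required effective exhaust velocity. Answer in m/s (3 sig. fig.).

v_e ≈ 2450 m/s

ln(m₀/m_f) = ln(144000/20900) = ln(6.89) = 1.9301.
v_e = Δv / ln(m₀/m_f) = 4720 / 1.9301 = 2445.5 m/s.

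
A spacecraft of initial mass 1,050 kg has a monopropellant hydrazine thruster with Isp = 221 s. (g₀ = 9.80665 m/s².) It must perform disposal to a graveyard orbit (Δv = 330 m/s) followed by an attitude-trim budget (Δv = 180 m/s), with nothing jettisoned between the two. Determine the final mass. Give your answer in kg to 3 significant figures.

final mass ≈ 830 kg

v_e = Isp · g₀ = 221 × 9.80665 = 2167.3 m/s.
After the first burn: m = 1050 × exp(−330/2167.3) = 1050 × 0.85876 = 901.698 kg.
After the second burn: m = 901.698 × exp(−180/2167.3) = 901.698 × 0.92030 = 829.833 kg.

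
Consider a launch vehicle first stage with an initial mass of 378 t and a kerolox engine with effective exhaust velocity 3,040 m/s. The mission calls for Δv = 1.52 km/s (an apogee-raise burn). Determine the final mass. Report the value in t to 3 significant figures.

final mass ≈ 229 t

Using Δv = v_e ln(m₀/m_f): m₀/m_f = exp(Δv / v_e) = exp(1520 / 3040.0) = exp(0.5000) = 1.6487.
m_f = m₀ / 1.6487 = 378 / 1.6487 = 229.272 t.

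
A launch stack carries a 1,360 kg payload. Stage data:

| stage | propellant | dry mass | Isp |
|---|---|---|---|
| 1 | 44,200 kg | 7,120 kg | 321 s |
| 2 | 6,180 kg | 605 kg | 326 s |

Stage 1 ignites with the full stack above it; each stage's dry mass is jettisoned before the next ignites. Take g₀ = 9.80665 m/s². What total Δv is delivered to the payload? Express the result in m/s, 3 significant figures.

Ignition mass of stage 1 = 44,200+7,120 + 6,180+605 + 1,360 = 59,465 kg.
Stage 1: m₀ = 59,465 kg, m_f = 59,465 − 44,200 = 15,265 kg; Δv = 321×9.80665×ln(3.896) = 3147.9×1.3598 ≈ 4281 m/s.
Stage 2: m₀ = 8,145 kg, m_f = 8,145 − 6,180 = 1,965 kg; Δv = 326×9.80665×ln(4.145) = 3197.0×1.4219 ≈ 4546 m/s.
Total Δv = 4281 + 4546 = 8827 m/s.

Δv ≈ 8830 m/s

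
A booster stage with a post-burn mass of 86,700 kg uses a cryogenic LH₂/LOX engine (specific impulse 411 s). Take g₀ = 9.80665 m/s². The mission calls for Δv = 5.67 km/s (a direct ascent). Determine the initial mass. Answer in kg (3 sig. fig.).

initial mass ≈ 354000 kg

v_e = Isp · g₀ = 411 × 9.80665 = 4030.5 m/s.
Rocket equation: m₀/m_f = exp(Δv / v_e) = exp(5670 / 4030.5) = exp(1.4068) = 4.0827.
m₀ = m_f × 4.0827 = 86,700 × 4.0827 = 353,970 kg.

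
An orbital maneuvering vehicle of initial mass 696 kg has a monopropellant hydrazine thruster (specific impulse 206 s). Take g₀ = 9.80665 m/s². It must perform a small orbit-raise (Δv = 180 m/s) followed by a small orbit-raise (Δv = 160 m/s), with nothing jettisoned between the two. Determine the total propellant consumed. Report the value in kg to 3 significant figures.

v_e = Isp · g₀ = 206 × 9.80665 = 2020.2 m/s.
After the first burn: m = 696 × exp(−180/2020.2) = 696 × 0.91475 = 636.666 kg.
After the second burn: m = 636.666 × exp(−160/2020.2) = 636.666 × 0.92385 = 588.184 kg.
Total propellant = m₀ − m_final = 696 − 588.184 = 107.816 kg.

total propellant consumed ≈ 108 kg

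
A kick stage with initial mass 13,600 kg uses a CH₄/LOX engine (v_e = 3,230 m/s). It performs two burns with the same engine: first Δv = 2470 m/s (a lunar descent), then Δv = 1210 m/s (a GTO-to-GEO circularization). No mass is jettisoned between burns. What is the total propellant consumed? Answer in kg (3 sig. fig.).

total propellant consumed ≈ 9250 kg

After the first burn: m = 13600 × exp(−2470/3230.0) = 13600 × 0.46547 = 6,330.39 kg.
After the second burn: m = 6,330.39 × exp(−1210/3230.0) = 6,330.39 × 0.68756 = 4,352.52 kg.
Total propellant = m₀ − m_final = 13600 − 4,352.52 = 9,247.48 kg.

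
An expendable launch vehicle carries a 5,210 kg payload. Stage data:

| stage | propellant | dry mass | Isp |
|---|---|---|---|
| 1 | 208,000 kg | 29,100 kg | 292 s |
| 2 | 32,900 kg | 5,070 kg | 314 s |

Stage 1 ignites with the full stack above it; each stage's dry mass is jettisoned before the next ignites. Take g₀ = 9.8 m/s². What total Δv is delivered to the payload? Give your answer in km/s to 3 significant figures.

Δv ≈ 8.29 km/s

Ignition mass of stage 1 = 208,000+29,100 + 32,900+5,070 + 5,210 = 280,280 kg.
Stage 1: m₀ = 280,280 kg, m_f = 280,280 − 208,000 = 72,280 kg; Δv = 292×9.8×ln(3.878) = 2861.6×1.3552 ≈ 3878 m/s.
Stage 2: m₀ = 43,180 kg, m_f = 43,180 − 32,900 = 10,280 kg; Δv = 314×9.8×ln(4.2) = 3077.2×1.4352 ≈ 4416 m/s.
Total Δv = 3878 + 4416 = 8294 m/s.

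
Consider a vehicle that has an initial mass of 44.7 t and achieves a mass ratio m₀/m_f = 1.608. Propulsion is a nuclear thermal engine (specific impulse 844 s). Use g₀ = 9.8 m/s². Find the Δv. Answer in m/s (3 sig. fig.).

v_e = Isp · g₀ = 844 × 9.8 = 8271.2 m/s.
Using Δv = v_e ln(m₀/m_f): Δv = v_e · ln(1.608) = 8271.2 × 0.4750 ≈ 3928.7 m/s.

Δv ≈ 3930 m/s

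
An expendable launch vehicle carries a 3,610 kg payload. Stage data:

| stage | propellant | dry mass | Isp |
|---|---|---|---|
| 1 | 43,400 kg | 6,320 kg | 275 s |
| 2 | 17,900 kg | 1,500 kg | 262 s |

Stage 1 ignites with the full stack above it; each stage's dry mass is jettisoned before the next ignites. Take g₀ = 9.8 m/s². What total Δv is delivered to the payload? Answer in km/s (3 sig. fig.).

Δv ≈ 6.31 km/s

Ignition mass of stage 1 = 43,400+6,320 + 17,900+1,500 + 3,610 = 72,730 kg.
Stage 1: m₀ = 72,730 kg, m_f = 72,730 − 43,400 = 29,330 kg; Δv = 275×9.8×ln(2.48) = 2695.0×0.9081 ≈ 2447 m/s.
Stage 2: m₀ = 23,010 kg, m_f = 23,010 − 17,900 = 5,110 kg; Δv = 262×9.8×ln(4.503) = 2567.6×1.5047 ≈ 3864 m/s.
Total Δv = 2447 + 3864 = 6311 m/s.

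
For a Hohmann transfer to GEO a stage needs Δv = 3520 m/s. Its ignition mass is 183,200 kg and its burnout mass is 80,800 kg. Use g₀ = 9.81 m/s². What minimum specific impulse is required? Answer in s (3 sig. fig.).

Isp ≈ 438 s

ln(m₀/m_f) = ln(183200/80800) = ln(2.267) = 0.8186.
v_e = Δv / ln(m₀/m_f) = 3520 / 0.8186 = 4300.0 m/s.
Isp = v_e / g₀ = 4300.0 / 9.81 = 438.3 s.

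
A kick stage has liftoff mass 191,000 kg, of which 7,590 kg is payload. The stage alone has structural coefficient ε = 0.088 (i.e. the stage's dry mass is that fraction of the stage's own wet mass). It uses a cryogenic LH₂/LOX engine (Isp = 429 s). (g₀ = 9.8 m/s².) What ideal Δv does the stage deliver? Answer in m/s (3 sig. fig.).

Δv ≈ 8770 m/s

Stage wet mass = m₀ − payload = 191,000 − 7,590 = 183,410 kg.
Stage dry mass = ε × stage wet mass = 0.088 × 183,410 = 16,140.1 kg.
Burnout mass m_f = stage dry + payload = 16,140.1 + 7,590 = 23,730.1 kg.
v_e = Isp · g₀ = 429 × 9.8 = 4204.2 m/s.
Rocket equation: Δv = v_e · ln(191,000/23,730.1) = 4204.2 × ln(8.049) = 4204.2 × 2.0855 ≈ 8768 m/s.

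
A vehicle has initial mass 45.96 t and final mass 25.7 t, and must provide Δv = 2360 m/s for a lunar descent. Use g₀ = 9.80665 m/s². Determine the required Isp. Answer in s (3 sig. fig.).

ln(m₀/m_f) = ln(45960/25700) = ln(1.788) = 0.5813.
v_e = Δv / ln(m₀/m_f) = 2360 / 0.5813 = 4060.0 m/s.
Isp = v_e / g₀ = 4060.0 / 9.80665 = 414.0 s.

Isp ≈ 414 s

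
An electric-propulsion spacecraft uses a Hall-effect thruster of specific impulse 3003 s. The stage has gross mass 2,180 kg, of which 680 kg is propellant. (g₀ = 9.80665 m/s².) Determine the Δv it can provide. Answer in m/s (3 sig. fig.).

v_e = Isp · g₀ = 3003 × 9.80665 = 29449.4 m/s.
m_f = m₀ − m_prop = 2,180 − 680 = 1,500 kg.
Δv = v_e · ln(m₀/m_f) = 29449.4 × ln(1.453) = 29449.4 × 0.3739 ≈ 11009.9 m/s.

Δv ≈ 11000 m/s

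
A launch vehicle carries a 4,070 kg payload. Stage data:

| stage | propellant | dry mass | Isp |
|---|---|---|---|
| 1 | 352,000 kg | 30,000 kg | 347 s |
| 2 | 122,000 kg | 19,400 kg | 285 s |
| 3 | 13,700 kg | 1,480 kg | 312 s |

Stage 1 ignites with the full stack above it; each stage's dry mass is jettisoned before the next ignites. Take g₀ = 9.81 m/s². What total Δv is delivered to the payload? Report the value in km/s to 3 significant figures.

Δv ≈ 11.4 km/s

Ignition mass of stage 1 = 352,000+30,000 + 122,000+19,400 + 13,700+1,480 + 4,070 = 542,650 kg.
Stage 1: m₀ = 542,650 kg, m_f = 542,650 − 352,000 = 190,650 kg; Δv = 347×9.81×ln(2.846) = 3404.1×1.0460 ≈ 3561 m/s.
Stage 2: m₀ = 160,650 kg, m_f = 160,650 − 122,000 = 38,650 kg; Δv = 285×9.81×ln(4.157) = 2795.9×1.4247 ≈ 3983 m/s.
Stage 3: m₀ = 19,250 kg, m_f = 19,250 − 13,700 = 5,550 kg; Δv = 312×9.81×ln(3.468) = 3060.7×1.2437 ≈ 3807 m/s.
Total Δv = 3561 + 3983 + 3807 = 11351 m/s.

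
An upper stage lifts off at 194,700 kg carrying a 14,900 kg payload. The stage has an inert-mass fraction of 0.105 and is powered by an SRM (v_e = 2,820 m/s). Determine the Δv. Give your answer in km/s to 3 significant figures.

Δv ≈ 4.94 km/s

Stage wet mass = m₀ − payload = 194,700 − 14,900 = 179,800 kg.
Stage dry mass = ε × stage wet mass = 0.105 × 179,800 = 18,879 kg.
Burnout mass m_f = stage dry + payload = 18,879 + 14,900 = 33,779 kg.
Δv = v_e · ln(194,700/33,779) = 2820.0 × ln(5.764) = 2820.0 × 1.7516 ≈ 4940 m/s.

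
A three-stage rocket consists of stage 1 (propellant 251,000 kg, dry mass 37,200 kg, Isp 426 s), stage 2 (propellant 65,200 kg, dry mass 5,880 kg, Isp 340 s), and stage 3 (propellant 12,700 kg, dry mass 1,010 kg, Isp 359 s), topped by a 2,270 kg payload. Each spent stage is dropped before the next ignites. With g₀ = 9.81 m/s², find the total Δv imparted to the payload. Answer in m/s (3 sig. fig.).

Δv ≈ 14800 m/s

Ignition mass of stage 1 = 251,000+37,200 + 65,200+5,880 + 12,700+1,010 + 2,270 = 375,260 kg.
Stage 1: m₀ = 375,260 kg, m_f = 375,260 − 251,000 = 124,260 kg; Δv = 426×9.81×ln(3.02) = 4179.1×1.1052 ≈ 4619 m/s.
Stage 2: m₀ = 87,060 kg, m_f = 87,060 − 65,200 = 21,860 kg; Δv = 340×9.81×ln(3.983) = 3335.4×1.3819 ≈ 4609 m/s.
Stage 3: m₀ = 15,980 kg, m_f = 15,980 − 12,700 = 3,280 kg; Δv = 359×9.81×ln(4.872) = 3521.8×1.5835 ≈ 5577 m/s.
Total Δv = 4619 + 4609 + 5577 = 14805 m/s.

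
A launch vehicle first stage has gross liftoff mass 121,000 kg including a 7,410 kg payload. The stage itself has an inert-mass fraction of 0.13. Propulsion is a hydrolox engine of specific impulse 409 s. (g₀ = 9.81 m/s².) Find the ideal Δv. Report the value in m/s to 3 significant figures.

Stage wet mass = m₀ − payload = 121,000 − 7,410 = 113,590 kg.
Stage dry mass = ε × stage wet mass = 0.13 × 113,590 = 14,766.7 kg.
Burnout mass m_f = stage dry + payload = 14,766.7 + 7,410 = 22,176.7 kg.
v_e = Isp · g₀ = 409 × 9.81 = 4012.3 m/s.
By the Tsiolkovsky rocket equation, Δv = v_e · ln(121,000/22,176.7) = 4012.3 × ln(5.456) = 4012.3 × 1.6967 ≈ 6808 m/s.

Δv ≈ 6810 m/s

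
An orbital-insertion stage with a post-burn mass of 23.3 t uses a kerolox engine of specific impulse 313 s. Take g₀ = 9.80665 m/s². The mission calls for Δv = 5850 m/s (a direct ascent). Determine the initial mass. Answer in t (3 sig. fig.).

v_e = Isp · g₀ = 313 × 9.80665 = 3069.5 m/s.
From the ideal rocket equation, m₀/m_f = exp(Δv / v_e) = exp(5850 / 3069.5) = exp(1.9059) = 6.7252.
m₀ = m_f × 6.7252 = 23.3 × 6.7252 = 156.697 t.

initial mass ≈ 157 t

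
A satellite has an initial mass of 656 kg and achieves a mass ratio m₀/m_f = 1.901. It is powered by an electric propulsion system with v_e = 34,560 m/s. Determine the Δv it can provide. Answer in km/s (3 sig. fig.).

Using Δv = v_e ln(m₀/m_f): Δv = v_e · ln(1.901) = 34560.0 × 0.6424 ≈ 22200.7 m/s.

Δv ≈ 22.2 km/s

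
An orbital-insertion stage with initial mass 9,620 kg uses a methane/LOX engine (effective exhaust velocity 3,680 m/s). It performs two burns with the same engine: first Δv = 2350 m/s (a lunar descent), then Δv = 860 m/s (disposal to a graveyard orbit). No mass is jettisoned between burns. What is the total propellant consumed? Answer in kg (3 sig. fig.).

total propellant consumed ≈ 5600 kg

After the first burn: m = 9620 × exp(−2350/3680.0) = 9620 × 0.52804 = 5,079.74 kg.
After the second burn: m = 5,079.74 × exp(−860/3680.0) = 5,079.74 × 0.79160 = 4,021.12 kg.
Total propellant = m₀ − m_final = 9620 − 4,021.12 = 5,598.88 kg.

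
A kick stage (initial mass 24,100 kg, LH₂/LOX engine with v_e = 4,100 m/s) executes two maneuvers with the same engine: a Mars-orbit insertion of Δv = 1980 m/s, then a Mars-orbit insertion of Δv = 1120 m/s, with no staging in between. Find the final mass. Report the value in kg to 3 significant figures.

After the first burn: m = 24100 × exp(−1980/4100.0) = 24100 × 0.61697 = 14,869 kg.
After the second burn: m = 14,869 × exp(−1120/4100.0) = 14,869 × 0.76096 = 11,314.7 kg.

final mass ≈ 11300 kg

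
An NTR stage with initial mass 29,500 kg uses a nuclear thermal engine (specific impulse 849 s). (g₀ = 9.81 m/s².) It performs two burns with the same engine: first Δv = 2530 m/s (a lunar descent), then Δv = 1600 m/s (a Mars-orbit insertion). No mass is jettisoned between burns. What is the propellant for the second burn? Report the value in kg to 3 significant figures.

v_e = Isp · g₀ = 849 × 9.81 = 8328.7 m/s.
After the first burn: m = 29500 × exp(−2530/8328.7) = 29500 × 0.73803 = 21,771.9 kg.
After the second burn: m = 21,771.9 × exp(−1600/8328.7) = 21,771.9 × 0.82522 = 17,966.6 kg.
Second-burn propellant = 21,771.9 − 17,966.6 = 3,805.3 kg.

propellant for the second burn ≈ 3810 kg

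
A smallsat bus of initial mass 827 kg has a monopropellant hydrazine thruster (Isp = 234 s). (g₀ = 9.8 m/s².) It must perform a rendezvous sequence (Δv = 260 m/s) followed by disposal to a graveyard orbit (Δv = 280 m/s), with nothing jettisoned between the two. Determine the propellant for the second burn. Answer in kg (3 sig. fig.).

propellant for the second burn ≈ 84.9 kg

v_e = Isp · g₀ = 234 × 9.8 = 2293.2 m/s.
After the first burn: m = 827 × exp(−260/2293.2) = 827 × 0.89281 = 738.354 kg.
After the second burn: m = 738.354 × exp(−280/2293.2) = 738.354 × 0.88506 = 653.488 kg.
Second-burn propellant = 738.354 − 653.488 = 84.866 kg.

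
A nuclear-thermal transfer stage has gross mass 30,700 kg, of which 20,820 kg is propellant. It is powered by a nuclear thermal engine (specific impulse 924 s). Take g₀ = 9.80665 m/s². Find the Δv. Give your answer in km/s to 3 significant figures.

Δv ≈ 10.3 km/s

v_e = Isp · g₀ = 924 × 9.80665 = 9061.3 m/s.
m_f = m₀ − m_prop = 30,700 − 20,820 = 9,880 kg.
Rocket equation: Δv = v_e · ln(m₀/m_f) = 9061.3 × ln(3.107) = 9061.3 × 1.1338 ≈ 10273.3 m/s.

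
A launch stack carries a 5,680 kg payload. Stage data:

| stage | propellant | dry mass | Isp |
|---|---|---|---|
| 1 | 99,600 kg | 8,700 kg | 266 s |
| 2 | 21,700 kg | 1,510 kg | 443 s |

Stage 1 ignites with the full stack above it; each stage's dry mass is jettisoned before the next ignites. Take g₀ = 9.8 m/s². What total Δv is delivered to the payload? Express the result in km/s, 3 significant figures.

Δv ≈ 9.41 km/s

Ignition mass of stage 1 = 99,600+8,700 + 21,700+1,510 + 5,680 = 137,190 kg.
Stage 1: m₀ = 137,190 kg, m_f = 137,190 − 99,600 = 37,590 kg; Δv = 266×9.8×ln(3.65) = 2606.8×1.2946 ≈ 3375 m/s.
Stage 2: m₀ = 28,890 kg, m_f = 28,890 − 21,700 = 7,190 kg; Δv = 443×9.8×ln(4.018) = 4341.4×1.3908 ≈ 6038 m/s.
Total Δv = 3375 + 6038 = 9413 m/s.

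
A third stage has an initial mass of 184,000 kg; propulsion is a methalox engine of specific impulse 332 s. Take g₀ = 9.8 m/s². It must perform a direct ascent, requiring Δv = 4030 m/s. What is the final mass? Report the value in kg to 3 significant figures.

final mass ≈ 53300 kg

v_e = Isp · g₀ = 332 × 9.8 = 3253.6 m/s.
m₀/m_f = exp(Δv / v_e) = exp(4030 / 3253.6) = exp(1.2386) = 3.4509.
m_f = m₀ / 3.4509 = 184,000 / 3.4509 = 53,319.4 kg.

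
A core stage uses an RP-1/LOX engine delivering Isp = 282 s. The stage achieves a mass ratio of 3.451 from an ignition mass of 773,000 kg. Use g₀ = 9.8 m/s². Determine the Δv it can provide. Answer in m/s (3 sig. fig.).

v_e = Isp · g₀ = 282 × 9.8 = 2763.6 m/s.
Δv = v_e · ln(3.451) = 2763.6 × 1.2387 ≈ 3423.2 m/s.

Δv ≈ 3420 m/s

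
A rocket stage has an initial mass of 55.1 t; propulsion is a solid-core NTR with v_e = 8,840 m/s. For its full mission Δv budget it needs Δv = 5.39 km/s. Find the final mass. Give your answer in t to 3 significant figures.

m₀/m_f = exp(Δv / v_e) = exp(5390 / 8840.0) = exp(0.6097) = 1.8399.
m_f = m₀ / 1.8399 = 55.1 / 1.8399 = 29.9473 t.

final mass ≈ 29.9 t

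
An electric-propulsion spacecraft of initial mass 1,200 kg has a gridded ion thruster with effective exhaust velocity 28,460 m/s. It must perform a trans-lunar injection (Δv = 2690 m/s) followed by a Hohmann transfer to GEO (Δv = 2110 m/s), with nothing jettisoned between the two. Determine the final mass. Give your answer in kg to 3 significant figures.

After the first burn: m = 1200 × exp(−2690/28460.0) = 1200 × 0.90981 = 1,091.77 kg.
After the second burn: m = 1,091.77 × exp(−2110/28460.0) = 1,091.77 × 0.92854 = 1,013.75 kg.

final mass ≈ 1010 kg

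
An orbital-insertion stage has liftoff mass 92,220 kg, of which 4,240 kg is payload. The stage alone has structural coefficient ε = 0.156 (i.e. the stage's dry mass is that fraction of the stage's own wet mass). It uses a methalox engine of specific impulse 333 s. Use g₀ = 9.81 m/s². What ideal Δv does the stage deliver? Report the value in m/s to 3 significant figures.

Δv ≈ 5340 m/s

Stage wet mass = m₀ − payload = 92,220 − 4,240 = 87,980 kg.
Stage dry mass = ε × stage wet mass = 0.156 × 87,980 = 13,724.9 kg.
Burnout mass m_f = stage dry + payload = 13,724.9 + 4,240 = 17,964.9 kg.
v_e = Isp · g₀ = 333 × 9.81 = 3266.7 m/s.
Δv = v_e · ln(92,220/17,964.9) = 3266.7 × ln(5.133) = 3266.7 × 1.6358 ≈ 5344 m/s.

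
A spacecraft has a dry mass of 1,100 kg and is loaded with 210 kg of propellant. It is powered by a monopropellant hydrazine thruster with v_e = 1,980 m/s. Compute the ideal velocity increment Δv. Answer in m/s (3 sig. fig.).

m₀ = m_dry + m_prop = 1,100 + 210 = 1,310 kg.
Δv = v_e · ln(m₀/m_f) = 1980.0 × ln(1.191) = 1980.0 × 0.1747 ≈ 345.9 m/s.

Δv ≈ 346 m/s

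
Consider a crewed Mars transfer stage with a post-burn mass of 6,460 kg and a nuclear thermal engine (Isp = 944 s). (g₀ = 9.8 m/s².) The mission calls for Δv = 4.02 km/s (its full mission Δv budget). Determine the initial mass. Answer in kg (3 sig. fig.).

v_e = Isp · g₀ = 944 × 9.8 = 9251.2 m/s.
m₀/m_f = exp(Δv / v_e) = exp(4020 / 9251.2) = exp(0.4345) = 1.5442.
m₀ = m_f × 1.5442 = 6,460 × 1.5442 = 9,975.53 kg.

initial mass ≈ 9980 kg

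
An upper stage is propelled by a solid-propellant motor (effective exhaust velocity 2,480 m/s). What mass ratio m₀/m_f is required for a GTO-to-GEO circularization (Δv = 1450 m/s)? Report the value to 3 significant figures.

mass ratio ≈ 1.79

Rocket equation: m₀/m_f = exp(Δv / v_e) = exp(1450 / 2480.0) = exp(0.5847) = 1.7944.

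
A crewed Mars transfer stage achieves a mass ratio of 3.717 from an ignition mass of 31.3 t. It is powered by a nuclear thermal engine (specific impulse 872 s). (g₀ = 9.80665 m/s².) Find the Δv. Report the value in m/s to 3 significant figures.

Δv ≈ 11200 m/s

v_e = Isp · g₀ = 872 × 9.80665 = 8551.4 m/s.
By the Tsiolkovsky rocket equation, Δv = v_e · ln(3.717) = 8551.4 × 1.3129 ≈ 11227.3 m/s.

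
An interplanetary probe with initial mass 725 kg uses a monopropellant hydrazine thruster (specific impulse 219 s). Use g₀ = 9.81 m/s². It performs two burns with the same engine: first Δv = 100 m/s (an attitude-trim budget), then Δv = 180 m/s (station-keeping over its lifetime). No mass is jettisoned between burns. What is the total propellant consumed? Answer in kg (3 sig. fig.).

v_e = Isp · g₀ = 219 × 9.81 = 2148.4 m/s.
After the first burn: m = 725 × exp(−100/2148.4) = 725 × 0.95452 = 692.027 kg.
After the second burn: m = 692.027 × exp(−180/2148.4) = 692.027 × 0.91963 = 636.409 kg.
Total propellant = m₀ − m_final = 725 − 636.409 = 88.591 kg.

total propellant consumed ≈ 88.6 kg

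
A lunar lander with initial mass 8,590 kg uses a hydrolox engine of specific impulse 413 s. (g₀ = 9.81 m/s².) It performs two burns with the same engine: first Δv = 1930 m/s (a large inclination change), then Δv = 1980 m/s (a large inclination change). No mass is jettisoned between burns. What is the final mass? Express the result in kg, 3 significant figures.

final mass ≈ 3270 kg

v_e = Isp · g₀ = 413 × 9.81 = 4051.5 m/s.
After the first burn: m = 8590 × exp(−1930/4051.5) = 8590 × 0.62104 = 5,334.73 kg.
After the second burn: m = 5,334.73 × exp(−1980/4051.5) = 5,334.73 × 0.61342 = 3,272.43 kg.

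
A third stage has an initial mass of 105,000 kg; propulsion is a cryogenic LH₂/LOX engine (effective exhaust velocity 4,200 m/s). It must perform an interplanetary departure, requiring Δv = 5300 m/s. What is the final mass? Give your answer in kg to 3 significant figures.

final mass ≈ 29700 kg

m₀/m_f = exp(Δv / v_e) = exp(5300 / 4200.0) = exp(1.2619) = 3.5321.
m_f = m₀ / 3.5321 = 105,000 / 3.5321 = 29,727.4 kg.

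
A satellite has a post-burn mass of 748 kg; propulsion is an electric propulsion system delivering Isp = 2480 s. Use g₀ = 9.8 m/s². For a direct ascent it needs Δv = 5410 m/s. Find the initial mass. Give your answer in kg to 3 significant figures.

v_e = Isp · g₀ = 2480 × 9.8 = 24304.0 m/s.
m₀/m_f = exp(Δv / v_e) = exp(5410 / 24304.0) = exp(0.2226) = 1.2493.
m₀ = m_f × 1.2493 = 748 × 1.2493 = 934.476 kg.

initial mass ≈ 934 kg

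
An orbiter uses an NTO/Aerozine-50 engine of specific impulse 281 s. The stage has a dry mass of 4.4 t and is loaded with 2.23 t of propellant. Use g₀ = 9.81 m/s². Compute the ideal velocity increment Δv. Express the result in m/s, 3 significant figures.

v_e = Isp · g₀ = 281 × 9.81 = 2756.6 m/s.
m₀ = m_dry + m_prop = 4.4 + 2.23 = 6.63 t.
Δv = v_e · ln(m₀/m_f) = 2756.6 × ln(1.507) = 2756.6 × 0.4100 ≈ 1130.2 m/s.

Δv ≈ 1130 m/s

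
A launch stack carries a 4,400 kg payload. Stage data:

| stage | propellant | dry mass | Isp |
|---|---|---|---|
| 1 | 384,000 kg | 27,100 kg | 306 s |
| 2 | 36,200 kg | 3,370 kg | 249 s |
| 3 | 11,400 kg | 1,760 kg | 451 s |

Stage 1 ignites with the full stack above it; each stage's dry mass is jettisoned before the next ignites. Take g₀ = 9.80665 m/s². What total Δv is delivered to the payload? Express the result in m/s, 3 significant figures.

Ignition mass of stage 1 = 384,000+27,100 + 36,200+3,370 + 11,400+1,760 + 4,400 = 468,230 kg.
Stage 1: m₀ = 468,230 kg, m_f = 468,230 − 384,000 = 84,230 kg; Δv = 306×9.80665×ln(5.559) = 3000.8×1.7154 ≈ 5148 m/s.
Stage 2: m₀ = 57,130 kg, m_f = 57,130 − 36,200 = 20,930 kg; Δv = 249×9.80665×ln(2.73) = 2441.9×1.0041 ≈ 2452 m/s.
Stage 3: m₀ = 17,560 kg, m_f = 17,560 − 11,400 = 6,160 kg; Δv = 451×9.80665×ln(2.851) = 4422.8×1.0475 ≈ 4633 m/s.
Total Δv = 5148 + 2452 + 4633 = 12233 m/s.

Δv ≈ 12200 m/s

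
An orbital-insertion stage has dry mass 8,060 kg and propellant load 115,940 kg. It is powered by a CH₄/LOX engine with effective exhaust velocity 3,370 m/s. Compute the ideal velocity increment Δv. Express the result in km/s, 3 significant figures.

Δv ≈ 9.21 km/s

m₀ = m_dry + m_prop = 8,060 + 115,940 = 124,000 kg.
Δv = v_e · ln(m₀/m_f) = 3370.0 × ln(15.38) = 3370.0 × 2.7334 ≈ 9211.5 m/s.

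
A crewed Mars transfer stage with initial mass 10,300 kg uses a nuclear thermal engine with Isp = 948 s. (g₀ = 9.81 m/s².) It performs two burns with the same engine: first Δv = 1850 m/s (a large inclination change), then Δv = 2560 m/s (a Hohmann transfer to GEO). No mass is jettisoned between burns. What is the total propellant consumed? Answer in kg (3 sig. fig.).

v_e = Isp · g₀ = 948 × 9.81 = 9299.9 m/s.
After the first burn: m = 10300 × exp(−1850/9299.9) = 10300 × 0.81961 = 8,441.98 kg.
After the second burn: m = 8,441.98 × exp(−2560/9299.9) = 8,441.98 × 0.75937 = 6,410.59 kg.
Total propellant = m₀ − m_final = 10300 − 6,410.59 = 3,889.41 kg.

total propellant consumed ≈ 3890 kg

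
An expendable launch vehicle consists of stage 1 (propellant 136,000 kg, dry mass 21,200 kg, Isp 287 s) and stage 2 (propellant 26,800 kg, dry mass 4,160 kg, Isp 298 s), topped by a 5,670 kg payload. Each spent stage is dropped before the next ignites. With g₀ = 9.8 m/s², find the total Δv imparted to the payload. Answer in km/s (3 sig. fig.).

Ignition mass of stage 1 = 136,000+21,200 + 26,800+4,160 + 5,670 = 193,830 kg.
Stage 1: m₀ = 193,830 kg, m_f = 193,830 − 136,000 = 57,830 kg; Δv = 287×9.8×ln(3.352) = 2812.6×1.2095 ≈ 3402 m/s.
Stage 2: m₀ = 36,630 kg, m_f = 36,630 − 26,800 = 9,830 kg; Δv = 298×9.8×ln(3.726) = 2920.4×1.3154 ≈ 3842 m/s.
Total Δv = 3402 + 3842 = 7244 m/s.

Δv ≈ 7.24 km/s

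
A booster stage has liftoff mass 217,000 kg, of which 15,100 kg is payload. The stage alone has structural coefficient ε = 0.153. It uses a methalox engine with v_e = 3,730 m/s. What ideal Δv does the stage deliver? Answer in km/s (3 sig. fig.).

Stage wet mass = m₀ − payload = 217,000 − 15,100 = 201,900 kg.
Stage dry mass = ε × stage wet mass = 0.153 × 201,900 = 30,890.7 kg.
Burnout mass m_f = stage dry + payload = 30,890.7 + 15,100 = 45,990.7 kg.
Using Δv = v_e ln(m₀/m_f): Δv = v_e · ln(217,000/45,990.7) = 3730.0 × ln(4.718) = 3730.0 × 1.5515 ≈ 5787 m/s.

Δv ≈ 5.79 km/s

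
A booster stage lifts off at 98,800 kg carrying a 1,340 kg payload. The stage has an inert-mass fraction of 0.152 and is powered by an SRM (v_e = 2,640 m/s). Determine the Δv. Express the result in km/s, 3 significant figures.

Δv ≈ 4.78 km/s

Stage wet mass = m₀ − payload = 98,800 − 1,340 = 97,460 kg.
Stage dry mass = ε × stage wet mass = 0.152 × 97,460 = 14,813.9 kg.
Burnout mass m_f = stage dry + payload = 14,813.9 + 1,340 = 16,153.9 kg.
From the ideal rocket equation, Δv = v_e · ln(98,800/16,153.9) = 2640.0 × ln(6.116) = 2640.0 × 1.8109 ≈ 4781 m/s.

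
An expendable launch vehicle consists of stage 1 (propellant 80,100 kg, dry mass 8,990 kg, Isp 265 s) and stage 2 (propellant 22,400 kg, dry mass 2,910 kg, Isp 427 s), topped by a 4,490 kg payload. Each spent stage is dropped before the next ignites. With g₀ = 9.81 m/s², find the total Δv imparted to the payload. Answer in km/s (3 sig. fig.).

Ignition mass of stage 1 = 80,100+8,990 + 22,400+2,910 + 4,490 = 118,890 kg.
Stage 1: m₀ = 118,890 kg, m_f = 118,890 − 80,100 = 38,790 kg; Δv = 265×9.81×ln(3.065) = 2599.7×1.1200 ≈ 2912 m/s.
Stage 2: m₀ = 29,800 kg, m_f = 29,800 − 22,400 = 7,400 kg; Δv = 427×9.81×ln(4.027) = 4188.9×1.3930 ≈ 5835 m/s.
Total Δv = 2912 + 5835 = 8747 m/s.

Δv ≈ 8.75 km/s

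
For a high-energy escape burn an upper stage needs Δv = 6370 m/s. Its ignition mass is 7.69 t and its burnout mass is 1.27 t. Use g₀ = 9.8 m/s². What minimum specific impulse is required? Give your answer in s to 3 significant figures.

ln(m₀/m_f) = ln(7690/1270) = ln(6.055) = 1.8009.
By the Tsiolkovsky rocket equation, v_e = Δv / ln(m₀/m_f) = 6370 / 1.8009 = 3537.1 m/s.
Isp = v_e / g₀ = 3537.1 / 9.8 = 360.9 s.

Isp ≈ 361 s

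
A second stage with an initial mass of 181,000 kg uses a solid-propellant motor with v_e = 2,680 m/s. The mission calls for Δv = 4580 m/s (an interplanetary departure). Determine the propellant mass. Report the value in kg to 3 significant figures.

Using Δv = v_e ln(m₀/m_f): m₀/m_f = exp(Δv / v_e) = exp(4580 / 2680.0) = exp(1.7090) = 5.5232.
m_f = 181,000 / 5.5232 = 32,770.9 kg, so propellant = m₀ − m_f = 181,000 − 32,770.9 = 148,229.1 kg.

propellant mass ≈ 148000 kg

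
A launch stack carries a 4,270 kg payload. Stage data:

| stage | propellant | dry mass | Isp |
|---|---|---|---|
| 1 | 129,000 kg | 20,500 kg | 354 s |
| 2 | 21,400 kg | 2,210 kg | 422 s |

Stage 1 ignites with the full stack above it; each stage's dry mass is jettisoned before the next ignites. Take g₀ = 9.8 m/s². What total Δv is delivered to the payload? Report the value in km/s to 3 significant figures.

Ignition mass of stage 1 = 129,000+20,500 + 21,400+2,210 + 4,270 = 177,380 kg.
Stage 1: m₀ = 177,380 kg, m_f = 177,380 − 129,000 = 48,380 kg; Δv = 354×9.8×ln(3.666) = 3469.2×1.2992 ≈ 4507 m/s.
Stage 2: m₀ = 27,880 kg, m_f = 27,880 − 21,400 = 6,480 kg; Δv = 422×9.8×ln(4.302) = 4135.6×1.4592 ≈ 6035 m/s.
Total Δv = 4507 + 6035 = 10542 m/s.

Δv ≈ 10.5 km/s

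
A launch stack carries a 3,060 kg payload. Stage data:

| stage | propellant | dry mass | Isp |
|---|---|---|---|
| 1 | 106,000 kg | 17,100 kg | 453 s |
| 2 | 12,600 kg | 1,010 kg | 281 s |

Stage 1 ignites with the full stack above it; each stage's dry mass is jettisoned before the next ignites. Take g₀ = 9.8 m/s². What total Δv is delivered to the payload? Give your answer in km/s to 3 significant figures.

Δv ≈ 10.2 km/s

Ignition mass of stage 1 = 106,000+17,100 + 12,600+1,010 + 3,060 = 139,770 kg.
Stage 1: m₀ = 139,770 kg, m_f = 139,770 − 106,000 = 33,770 kg; Δv = 453×9.8×ln(4.139) = 4439.4×1.4204 ≈ 6306 m/s.
Stage 2: m₀ = 16,670 kg, m_f = 16,670 − 12,600 = 4,070 kg; Δv = 281×9.8×ln(4.096) = 2753.8×1.4100 ≈ 3883 m/s.
Total Δv = 6306 + 3883 = 10189 m/s.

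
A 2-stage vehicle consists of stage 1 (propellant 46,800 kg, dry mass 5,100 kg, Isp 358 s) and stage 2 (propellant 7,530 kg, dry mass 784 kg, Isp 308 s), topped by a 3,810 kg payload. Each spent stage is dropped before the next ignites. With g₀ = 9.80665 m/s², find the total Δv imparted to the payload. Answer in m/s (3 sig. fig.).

Ignition mass of stage 1 = 46,800+5,100 + 7,530+784 + 3,810 = 64,024 kg.
Stage 1: m₀ = 64,024 kg, m_f = 64,024 − 46,800 = 17,224 kg; Δv = 358×9.80665×ln(3.717) = 3510.8×1.3130 ≈ 4609 m/s.
Stage 2: m₀ = 12,124 kg, m_f = 12,124 − 7,530 = 4,594 kg; Δv = 308×9.80665×ln(2.639) = 3020.4×0.9704 ≈ 2931 m/s.
Total Δv = 4609 + 2931 = 7540 m/s.

Δv ≈ 7540 m/s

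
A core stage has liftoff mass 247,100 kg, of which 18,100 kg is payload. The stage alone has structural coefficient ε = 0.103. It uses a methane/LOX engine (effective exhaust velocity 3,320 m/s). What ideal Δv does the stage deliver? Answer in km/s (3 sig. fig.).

Stage wet mass = m₀ − payload = 247,100 − 18,100 = 229,000 kg.
Stage dry mass = ε × stage wet mass = 0.103 × 229,000 = 23,587 kg.
Burnout mass m_f = stage dry + payload = 23,587 + 18,100 = 41,687 kg.
From the ideal rocket equation, Δv = v_e · ln(247,100/41,687) = 3320.0 × ln(5.928) = 3320.0 × 1.7796 ≈ 5908 m/s.

Δv ≈ 5.91 km/s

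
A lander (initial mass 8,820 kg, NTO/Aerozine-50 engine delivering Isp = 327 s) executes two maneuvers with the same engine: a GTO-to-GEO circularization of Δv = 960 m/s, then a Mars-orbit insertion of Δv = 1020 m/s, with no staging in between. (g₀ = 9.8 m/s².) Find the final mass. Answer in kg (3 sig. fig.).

final mass ≈ 4750 kg

v_e = Isp · g₀ = 327 × 9.8 = 3204.6 m/s.
After the first burn: m = 8820 × exp(−960/3204.6) = 8820 × 0.74114 = 6,536.85 kg.
After the second burn: m = 6,536.85 × exp(−1020/3204.6) = 6,536.85 × 0.72739 = 4,754.84 kg.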